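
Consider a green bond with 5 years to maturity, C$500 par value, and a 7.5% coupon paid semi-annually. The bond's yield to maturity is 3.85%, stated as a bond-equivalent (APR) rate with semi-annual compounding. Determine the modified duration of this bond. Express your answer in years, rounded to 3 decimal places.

Periodic yield y = 0.01925. First find Macaulay duration:
  t   CF        PV=CF/(1+0.01925)^t    t·PV
  1        18.75        18.3959        18.3959
  2        18.75        18.0484        36.0969
  3        18.75        17.7076        53.1227
  4        18.75        17.3731        69.4926
  5        18.75        17.0450        85.2251
  6        18.75        16.7231       100.3386
  7        18.75        16.4073       114.8509
  8        18.75        16.0974       128.7791
  9        18.75        15.7934       142.1403
  10      518.75       428.6975     4,286.9746
  Σ                    582.2887     5,035.4167
P = 582.2887; Macaulay duration = 5,035.4167 / 582.2887 = 8.64763 half-year periods = 4.32381 years.
Modified duration = D_Mac / (1 + y) = 4.32381 / 1.01925 = 4.24215 years.

4.242 years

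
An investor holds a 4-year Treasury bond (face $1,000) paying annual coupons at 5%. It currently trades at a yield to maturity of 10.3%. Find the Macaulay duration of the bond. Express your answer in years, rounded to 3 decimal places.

Periodic yield y = 0.103. Discount each cash flow and weight by its year:
  t   CF        PV=CF/(1+0.103)^t    t·PV
  1        50.00        45.3309        45.3309
  2        50.00        41.0978        82.1957
  3        50.00        37.2601       111.7802
  4     1,050.00       709.3936     2,837.5743
  Σ                    833.0824     3,076.8810
Price P = Σ PV = 833.0824.
Macaulay duration = Σ(t·PV) / P = 3,076.8810 / 833.0824 = 3.69337 years.

3.693 years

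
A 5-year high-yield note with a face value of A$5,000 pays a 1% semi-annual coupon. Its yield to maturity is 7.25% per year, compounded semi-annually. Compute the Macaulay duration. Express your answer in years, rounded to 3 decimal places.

4.866 years

Periodic yield y = 0.03625. Discount each cash flow and weight by its period:
  t   CF        PV=CF/(1+0.03625)^t    t·PV
  1        25.00        24.1255        24.1255
  2        25.00        23.2815        46.5630
  3        25.00        22.4671        67.4012
  4        25.00        21.6811        86.7245
  5        25.00        20.9227       104.6134
  6        25.00        20.1908       121.1446
  7        25.00        19.4845       136.3912
  8        25.00        18.8028       150.4228
  9        25.00        18.1451       163.3058
  10    5,025.00     3,519.5783    35,195.7829
  Σ                  3,708.6793    36,096.4748
Price P = Σ PV = 3,708.6793.
Macaulay duration = Σ(t·PV) / P = 36,096.4748 / 3,708.6793 = 9.73297 half-year periods.
In years: 9.73297 / 2 = 4.86649 years.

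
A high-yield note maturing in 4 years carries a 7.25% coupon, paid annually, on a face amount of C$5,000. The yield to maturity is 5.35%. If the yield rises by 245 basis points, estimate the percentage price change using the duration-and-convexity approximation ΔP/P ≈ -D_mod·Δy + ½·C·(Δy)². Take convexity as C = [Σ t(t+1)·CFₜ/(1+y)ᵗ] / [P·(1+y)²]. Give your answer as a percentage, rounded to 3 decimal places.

-7.959%

With y = 0.0535:
  t   CF        PV=CF/(1+0.0535)^t    t·PV        t(t+1)·PV
  1       362.50       344.0911       344.0911         688.1822
  2       362.50       326.6171       653.2342       1,959.7027
  3       362.50       310.0305       930.0914       3,720.3657
  4     5,362.50     4,353.4057    17,413.6230      87,068.1148
  Σ                  5,334.1445    19,341.0397      93,436.3654
P = 5,334.1445; D_Mac = 3.62589 yrs; D_mod = 3.44176 yrs; C = 15.78273.
Duration effect: -3.44176 × (+0.0245) = -0.084323
Convexity effect: 0.5 × 15.78273 × (0.0245)² = +0.0047368
ΔP/P ≈ -0.084323 + 0.0047368 = -0.079586 = -7.9586%.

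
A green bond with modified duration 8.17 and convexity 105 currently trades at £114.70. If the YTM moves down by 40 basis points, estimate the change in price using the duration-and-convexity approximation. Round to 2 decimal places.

Duration effect: -D_mod·Δy = -8.17 × (-0.004) = +0.032680
Convexity effect: ½·C·(Δy)² = 0.5 × 105 × (-0.004)² = +0.0008400
ΔP/P ≈ +0.032680 + 0.0008400 = +0.033520
ΔP ≈ 114.70 × (+0.033520) = +3.844744.

+£3.84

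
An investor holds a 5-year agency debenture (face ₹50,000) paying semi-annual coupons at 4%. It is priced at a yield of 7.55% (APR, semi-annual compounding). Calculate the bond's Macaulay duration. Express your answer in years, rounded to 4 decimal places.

Periodic yield y = 0.03775. Discount each cash flow and weight by its period:
  t   CF        PV=CF/(1+0.03775)^t    t·PV
  1     1,000.00       963.6232       963.6232
  2     1,000.00       928.5697     1,857.1394
  3     1,000.00       894.7913     2,684.3740
  4     1,000.00       862.2417     3,448.9669
  5     1,000.00       830.8761     4,154.3807
  6     1,000.00       800.6515     4,803.9093
  7     1,000.00       771.5264     5,400.6850
  8     1,000.00       743.4608     5,947.6862
  9     1,000.00       716.4161     6,447.7447
  10   51,000.00    35,208.1135   352,081.1350
  Σ                 42,720.2705   387,789.6445
Price P = Σ PV = 42,720.2705.
Macaulay duration = Σ(t·PV) / P = 387,789.6445 / 42,720.2705 = 9.07742 half-year periods.
In years: 9.07742 / 2 = 4.53871 years.

4.5387 years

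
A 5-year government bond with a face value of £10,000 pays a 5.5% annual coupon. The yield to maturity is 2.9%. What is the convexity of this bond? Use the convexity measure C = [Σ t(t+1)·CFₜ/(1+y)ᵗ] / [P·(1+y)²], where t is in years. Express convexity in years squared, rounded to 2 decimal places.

With y = 0.029:
  t   CF        PV=CF/(1+0.029)^t    t·PV        t(t+1)·PV
  1       550.00       534.4995       534.4995       1,068.9990
  2       550.00       519.4359     1,038.8717       3,116.6152
  3       550.00       504.7968     1,514.3903       6,057.5612
  4       550.00       490.5702     1,962.2809       9,811.4046
  5    10,550.00     9,144.8289    45,724.1447     274,344.8680
  Σ                 11,194.1313    50,774.1872     294,399.4481
P = 11,194.1313.
Convexity = Σ t(t+1)·PV / [P·(1+y)²] = 294,399.4481 / (11,194.1313 × 1.058841) = 24.83796.

24.84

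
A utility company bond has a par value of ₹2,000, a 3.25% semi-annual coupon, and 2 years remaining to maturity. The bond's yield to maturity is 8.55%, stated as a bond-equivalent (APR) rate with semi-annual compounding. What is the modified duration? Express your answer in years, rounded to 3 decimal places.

Periodic yield y = 0.04275. First find Macaulay duration:
  t   CF        PV=CF/(1+0.04275)^t    t·PV
  1        32.50        31.1676        31.1676
  2        32.50        29.8898        59.7796
  3        32.50        28.6644        85.9932
  4     2,032.50     1,719.1341     6,876.5365
  Σ                  1,808.8559     7,053.4768
P = 1,808.8559; Macaulay duration = 7,053.4768 / 1,808.8559 = 3.89941 half-year periods = 1.94971 years.
Modified duration = D_Mac / (1 + y) = 1.94971 / 1.04275 = 1.86977 years.

1.870 years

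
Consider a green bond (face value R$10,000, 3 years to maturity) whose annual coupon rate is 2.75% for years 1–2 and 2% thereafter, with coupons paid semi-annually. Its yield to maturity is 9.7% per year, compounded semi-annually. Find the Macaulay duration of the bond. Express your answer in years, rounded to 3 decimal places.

Periodic yield y = 0.0485. Discount each cash flow and weight by its period:
  t   CF        PV=CF/(1+0.0485)^t    t·PV
  1       137.50       131.1397       131.1397
  2       137.50       125.0737       250.1473
  3       137.50       119.2882       357.8645
  4       137.50       113.7703       455.0813
  5       100.00        78.9147       394.5734
  6    10,100.00     7,601.7007    45,610.2041
  Σ                  8,169.8872    47,199.0103
Price P = Σ PV = 8,169.8872.
Macaulay duration = Σ(t·PV) / P = 47,199.0103 / 8,169.8872 = 5.77719 half-year periods.
In years: 5.77719 / 2 = 2.88860 years.

2.889 years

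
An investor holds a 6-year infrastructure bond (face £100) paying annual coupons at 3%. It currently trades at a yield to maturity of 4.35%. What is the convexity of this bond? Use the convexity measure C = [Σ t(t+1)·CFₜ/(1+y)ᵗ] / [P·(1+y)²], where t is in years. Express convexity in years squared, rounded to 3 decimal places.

34.837

With y = 0.0435:
  t   CF        PV=CF/(1+0.0435)^t    t·PV        t(t+1)·PV
  1         3.00         2.8749         2.8749           5.7499
  2         3.00         2.7551         5.5102          16.5306
  3         3.00         2.6402         7.9207          31.6829
  4         3.00         2.5302        10.1207          50.6036
  5         3.00         2.4247        12.1235          72.7412
  6       103.00        79.7779       478.6673       3,350.6711
  Σ                     93.0030       517.2174       3,527.9792
P = 93.0030.
Convexity = Σ t(t+1)·PV / [P·(1+y)²] = 3,527.9792 / (93.0030 × 1.088892) = 34.83726.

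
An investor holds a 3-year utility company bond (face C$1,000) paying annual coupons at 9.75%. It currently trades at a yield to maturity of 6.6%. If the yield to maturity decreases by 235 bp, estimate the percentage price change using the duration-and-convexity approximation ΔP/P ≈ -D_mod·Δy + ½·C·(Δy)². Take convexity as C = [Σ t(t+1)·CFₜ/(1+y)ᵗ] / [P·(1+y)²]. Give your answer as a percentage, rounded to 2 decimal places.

With y = 0.066:
  t   CF        PV=CF/(1+0.066)^t    t·PV        t(t+1)·PV
  1        97.50        91.4634        91.4634         182.9268
  2        97.50        85.8006       171.6012         514.8035
  3     1,097.50       906.0098     2,718.0295      10,872.1181
  Σ                  1,083.2738     2,981.0941      11,569.8484
P = 1,083.2738; D_Mac = 2.75193 yrs; D_mod = 2.58155 yrs; C = 9.39886.
Duration effect: -2.58155 × (-0.0235) = +0.060666
Convexity effect: 0.5 × 9.39886 × (-0.0235)² = +0.0025953
ΔP/P ≈ +0.060666 + 0.0025953 = +0.063262 = +6.3262%.

+6.33%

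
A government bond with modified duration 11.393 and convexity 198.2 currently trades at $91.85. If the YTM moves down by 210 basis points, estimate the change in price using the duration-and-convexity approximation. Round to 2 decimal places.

Duration effect: -D_mod·Δy = -11.393 × (-0.021) = +0.239253
Convexity effect: ½·C·(Δy)² = 0.5 × 198.2 × (-0.021)² = +0.0437031
ΔP/P ≈ +0.239253 + 0.0437031 = +0.2829561
ΔP ≈ 91.85 × (+0.2829561) = +25.989517785.

+$25.99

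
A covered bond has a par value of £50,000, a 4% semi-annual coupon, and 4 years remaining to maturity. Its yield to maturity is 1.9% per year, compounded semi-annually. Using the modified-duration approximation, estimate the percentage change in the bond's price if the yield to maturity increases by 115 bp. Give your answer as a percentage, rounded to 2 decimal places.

Periodic yield y = 0.0095. Modified duration first:
  t   CF        PV=CF/(1+0.0095)^t    t·PV
  1     1,000.00       990.5894       990.5894
  2     1,000.00       981.2674     1,962.5347
  3     1,000.00       972.0330     2,916.0991
  4     1,000.00       962.8856     3,851.5425
  5     1,000.00       953.8243     4,769.1215
  6     1,000.00       944.8482     5,669.0895
  7     1,000.00       935.9567     6,551.6966
  8    51,000.00    47,284.5859   378,276.6871
  Σ                 54,025.9905   404,987.3604
P = 54,025.9905; D_Mac = 7.49616 half-year periods = 3.74808 yrs; D_mod = 3.74808/(1+0.0095) = 3.71281 yrs.
ΔP/P ≈ -D_mod · Δy = -3.71281 × (+0.0115) = -0.042697 = -4.2697%.

-4.27%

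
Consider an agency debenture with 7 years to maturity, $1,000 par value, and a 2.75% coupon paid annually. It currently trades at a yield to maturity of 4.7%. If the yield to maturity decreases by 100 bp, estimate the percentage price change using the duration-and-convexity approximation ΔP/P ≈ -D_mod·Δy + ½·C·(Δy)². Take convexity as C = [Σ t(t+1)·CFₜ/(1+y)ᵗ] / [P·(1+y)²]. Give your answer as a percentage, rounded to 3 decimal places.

With y = 0.047:
  t   CF        PV=CF/(1+0.047)^t    t·PV        t(t+1)·PV
  1        27.50        26.2655        26.2655          52.5310
  2        27.50        25.0865        50.1729         150.5187
  3        27.50        23.9603        71.8810         287.5239
  4        27.50        22.8847        91.5390         457.6948
  5        27.50        21.8574       109.2872         655.7232
  6        27.50        20.8763       125.2575         876.8027
  7     1,027.50       744.9979     5,214.9854      41,719.8834
  Σ                    885.9287     5,689.3885      44,200.6777
P = 885.9287; D_Mac = 6.42195 yrs; D_mod = 6.13367 yrs; C = 45.51314.
Duration effect: -6.13367 × (-0.01) = +0.061337
Convexity effect: 0.5 × 45.51314 × (-0.01)² = +0.0022757
ΔP/P ≈ +0.061337 + 0.0022757 = +0.063612 = +6.3612%.

+6.361%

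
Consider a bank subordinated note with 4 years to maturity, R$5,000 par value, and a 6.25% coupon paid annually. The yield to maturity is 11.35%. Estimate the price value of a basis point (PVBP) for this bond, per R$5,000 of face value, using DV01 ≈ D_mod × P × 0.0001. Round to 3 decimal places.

Periodic yield y = 0.1135.
  t   CF        PV=CF/(1+0.1135)^t    t·PV
  1       312.50       280.6466       280.6466
  2       312.50       252.0401       504.0801
  3       312.50       226.3494       679.0482
  4     5,312.50     3,455.7161    13,822.8644
  Σ                  4,214.7522    15,286.6394
P = 4,214.7522; D_Mac = 3.62694 yrs; D_mod = 3.25724 yrs.
DV01 ≈ 3.25724 × 4,214.7522 × 0.0001 = 1.372846.

R$1.373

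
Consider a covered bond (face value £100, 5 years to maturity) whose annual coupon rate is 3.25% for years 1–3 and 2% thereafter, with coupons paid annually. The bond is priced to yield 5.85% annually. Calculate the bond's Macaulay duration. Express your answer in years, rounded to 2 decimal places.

4.68 years

Periodic yield y = 0.0585. Discount each cash flow and weight by its year:
  t   CF        PV=CF/(1+0.0585)^t    t·PV
  1         3.25         3.0704         3.0704
  2         3.25         2.9007         5.8014
  3         3.25         2.7404         8.2211
  4         2.00         1.5932         6.3727
  5       102.00        76.7619       383.8096
  Σ                     87.0666       407.2753
Price P = Σ PV = 87.0666.
Macaulay duration = Σ(t·PV) / P = 407.2753 / 87.0666 = 4.67775 years.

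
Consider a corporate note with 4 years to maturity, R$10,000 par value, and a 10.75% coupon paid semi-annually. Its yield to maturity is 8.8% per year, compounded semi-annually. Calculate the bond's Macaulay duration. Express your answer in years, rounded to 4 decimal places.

Periodic yield y = 0.044. Discount each cash flow and weight by its period:
  t   CF        PV=CF/(1+0.044)^t    t·PV
  1       537.50       514.8467       514.8467
  2       537.50       493.1482       986.2964
  3       537.50       472.3642     1,417.0926
  4       537.50       452.4561     1,809.8245
  5       537.50       433.3871     2,166.9355
  6       537.50       415.1217     2,490.7304
  7       537.50       397.6262     2,783.3833
  8    10,537.50     7,466.7842    59,734.2734
  Σ                 10,645.7345    71,903.3829
Price P = Σ PV = 10,645.7345.
Macaulay duration = Σ(t·PV) / P = 71,903.3829 / 10,645.7345 = 6.75420 half-year periods.
In years: 6.75420 / 2 = 3.37710 years.

3.3771 years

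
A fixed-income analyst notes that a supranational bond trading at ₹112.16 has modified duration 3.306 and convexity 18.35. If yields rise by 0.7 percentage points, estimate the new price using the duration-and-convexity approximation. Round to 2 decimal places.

Duration effect: -D_mod·Δy = -3.306 × (+0.007) = -0.023142
Convexity effect: ½·C·(Δy)² = 0.5 × 18.35 × (0.007)² = +0.000449575
ΔP/P ≈ -0.023142 + 0.000449575 = -0.022692425
New price ≈ 112.16 × (1 - 0.022692425) = 109.614817612.

₹109.61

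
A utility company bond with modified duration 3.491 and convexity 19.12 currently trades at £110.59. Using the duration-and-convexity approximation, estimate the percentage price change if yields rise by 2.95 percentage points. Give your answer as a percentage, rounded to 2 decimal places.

Duration effect: -D_mod·Δy = -3.491 × (+0.0295) = -0.1029845
Convexity effect: ½·C·(Δy)² = 0.5 × 19.12 × (0.0295)² = +0.00831959
ΔP/P ≈ -0.1029845 + 0.00831959 = -0.09466491
= -9.466491%.

-9.47%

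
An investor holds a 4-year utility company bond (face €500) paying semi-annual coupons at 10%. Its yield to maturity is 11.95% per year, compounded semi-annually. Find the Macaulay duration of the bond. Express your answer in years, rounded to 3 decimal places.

Periodic yield y = 0.05975. Discount each cash flow and weight by its period:
  t   CF        PV=CF/(1+0.05975)^t    t·PV
  1        25.00        23.5905        23.5905
  2        25.00        22.2604        44.5208
  3        25.00        21.0053        63.0160
  4        25.00        19.8210        79.2841
  5        25.00        18.7035        93.5175
  6        25.00        17.6490       105.8938
  7        25.00        16.6539       116.5773
  8       525.00       330.0136     2,640.1092
  Σ                    469.6973     3,166.5093
Price P = Σ PV = 469.6973.
Macaulay duration = Σ(t·PV) / P = 3,166.5093 / 469.6973 = 6.74160 half-year periods.
In years: 6.74160 / 2 = 3.37080 years.

3.371 years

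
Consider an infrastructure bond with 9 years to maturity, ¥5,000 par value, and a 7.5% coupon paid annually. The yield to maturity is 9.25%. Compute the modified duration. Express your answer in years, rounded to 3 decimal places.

6.154 years

Periodic yield y = 0.0925. First find Macaulay duration:
  t   CF        PV=CF/(1+0.0925)^t    t·PV
  1       375.00       343.2494       343.2494
  2       375.00       314.1871       628.3742
  3       375.00       287.5855       862.7564
  4       375.00       263.2361     1,052.9445
  5       375.00       240.9484     1,204.7420
  6       375.00       220.5477     1,323.2864
  7       375.00       201.8744     1,413.1205
  8       375.00       184.7820     1,478.2561
  9     5,375.00     2,424.2950    21,818.6546
  Σ                  4,480.7056    30,125.3841
P = 4,480.7056; Macaulay duration = 30,125.3841 / 4,480.7056 = 6.72336 years.
Modified duration = D_Mac / (1 + y) = 6.72336 / 1.0925 = 6.15410 years.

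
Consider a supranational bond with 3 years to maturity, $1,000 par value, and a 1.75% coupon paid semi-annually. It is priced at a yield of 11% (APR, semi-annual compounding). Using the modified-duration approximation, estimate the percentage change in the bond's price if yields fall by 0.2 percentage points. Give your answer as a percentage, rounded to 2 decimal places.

+0.55%

Periodic yield y = 0.055. Modified duration first:
  t   CF        PV=CF/(1+0.055)^t    t·PV
  1         8.75         8.2938         8.2938
  2         8.75         7.8615        15.7229
  3         8.75         7.4516        22.3549
  4         8.75         7.0631        28.2526
  5         8.75         6.6949        33.4746
  6     1,008.75       731.5917     4,389.5504
  Σ                    768.9567     4,497.6492
P = 768.9567; D_Mac = 5.84903 half-year periods = 2.92451 yrs; D_mod = 2.92451/(1+0.055) = 2.77205 yrs.
ΔP/P ≈ -D_mod · Δy = -2.77205 × (-0.002) = +0.005544 = +0.5544%.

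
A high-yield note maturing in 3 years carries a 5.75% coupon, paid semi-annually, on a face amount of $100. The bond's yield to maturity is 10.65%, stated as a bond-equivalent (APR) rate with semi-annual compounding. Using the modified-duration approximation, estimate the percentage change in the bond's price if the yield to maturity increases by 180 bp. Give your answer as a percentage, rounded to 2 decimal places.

Periodic yield y = 0.05325. Modified duration first:
  t   CF        PV=CF/(1+0.05325)^t    t·PV
  1        2.875         2.7296         2.7296
  2        2.875         2.5916         5.1833
  3        2.875         2.4606         7.3818
  4        2.875         2.3362         9.3448
  5        2.875         2.2181        11.0905
  6      102.875        75.3566       452.1393
  Σ                     87.6928       487.8694
P = 87.6928; D_Mac = 5.56339 half-year periods = 2.78170 yrs; D_mod = 2.78170/(1+0.05325) = 2.64106 yrs.
ΔP/P ≈ -D_mod · Δy = -2.64106 × (+0.018) = -0.047539 = -4.7539%.

-4.75%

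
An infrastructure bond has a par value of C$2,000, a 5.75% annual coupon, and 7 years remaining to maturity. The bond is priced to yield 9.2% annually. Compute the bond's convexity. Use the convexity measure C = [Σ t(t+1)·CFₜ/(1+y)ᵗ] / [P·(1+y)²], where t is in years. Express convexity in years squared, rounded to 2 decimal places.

36.74

With y = 0.092:
  t   CF        PV=CF/(1+0.092)^t    t·PV        t(t+1)·PV
  1       115.00       105.3114       105.3114         210.6227
  2       115.00        96.4390       192.8779         578.6338
  3       115.00        88.3141       264.9422       1,059.7689
  4       115.00        80.8737       323.4948       1,617.4739
  5       115.00        74.0602       370.3008       2,221.8048
  6       115.00        67.8207       406.9240       2,848.4677
  7     2,115.00     1,142.2256     7,995.5795      63,964.6356
  Σ                  1,655.0446     9,659.4305      72,501.4075
P = 1,655.0446.
Convexity = Σ t(t+1)·PV / [P·(1+y)²] = 72,501.4075 / (1,655.0446 × 1.192464) = 36.73597.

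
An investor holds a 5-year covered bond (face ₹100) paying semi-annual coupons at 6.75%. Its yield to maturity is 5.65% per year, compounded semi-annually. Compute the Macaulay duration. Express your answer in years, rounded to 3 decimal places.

4.344 years

Periodic yield y = 0.02825. Discount each cash flow and weight by its period:
  t   CF        PV=CF/(1+0.02825)^t    t·PV
  1        3.375         3.2823         3.2823
  2        3.375         3.1921         6.3842
  3        3.375         3.1044         9.3132
  4        3.375         3.0191        12.0764
  5        3.375         2.9362        14.6808
  6        3.375         2.8555        17.1330
  7        3.375         2.7770        19.4393
  8        3.375         2.7007        21.6060
  9        3.375         2.6265        23.6389
  10     103.375        78.2399       782.3991
  Σ                    104.7338       909.9532
Price P = Σ PV = 104.7338.
Macaulay duration = Σ(t·PV) / P = 909.9532 / 104.7338 = 8.68825 half-year periods.
In years: 8.68825 / 2 = 4.34412 years.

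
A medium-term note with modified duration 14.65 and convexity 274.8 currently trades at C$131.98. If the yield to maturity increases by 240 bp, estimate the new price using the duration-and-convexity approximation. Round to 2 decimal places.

C$96.02

Duration effect: -D_mod·Δy = -14.65 × (+0.024) = -0.351600
Convexity effect: ½·C·(Δy)² = 0.5 × 274.8 × (0.024)² = +0.0791424
ΔP/P ≈ -0.351600 + 0.0791424 = -0.2724576
New price ≈ 131.98 × (1 - 0.2724576) = 96.021045952.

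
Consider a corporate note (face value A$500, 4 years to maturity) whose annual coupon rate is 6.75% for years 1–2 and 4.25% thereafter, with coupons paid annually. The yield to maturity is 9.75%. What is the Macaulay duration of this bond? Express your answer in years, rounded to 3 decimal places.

Periodic yield y = 0.0975. Discount each cash flow and weight by its year:
  t   CF        PV=CF/(1+0.0975)^t    t·PV
  1        33.75        30.7517        30.7517
  2        33.75        28.0198        56.0396
  3        21.25        16.0748        48.2244
  4       521.25       359.2758     1,437.1032
  Σ                    434.1221     1,572.1188
Price P = Σ PV = 434.1221.
Macaulay duration = Σ(t·PV) / P = 1,572.1188 / 434.1221 = 3.62137 years.

3.621 years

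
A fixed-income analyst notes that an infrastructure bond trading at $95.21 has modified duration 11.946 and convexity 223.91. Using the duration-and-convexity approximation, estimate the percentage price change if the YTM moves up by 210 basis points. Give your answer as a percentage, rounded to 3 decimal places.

-20.149%

Duration effect: -D_mod·Δy = -11.946 × (+0.021) = -0.250866
Convexity effect: ½·C·(Δy)² = 0.5 × 223.91 × (0.021)² = +0.049372155
ΔP/P ≈ -0.250866 + 0.049372155 = -0.201493845
= -20.1493845%.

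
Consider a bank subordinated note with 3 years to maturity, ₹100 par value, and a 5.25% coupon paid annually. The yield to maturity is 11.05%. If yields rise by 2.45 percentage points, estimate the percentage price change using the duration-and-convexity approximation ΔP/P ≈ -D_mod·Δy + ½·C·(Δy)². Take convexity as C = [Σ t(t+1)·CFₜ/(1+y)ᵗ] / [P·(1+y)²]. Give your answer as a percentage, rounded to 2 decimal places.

-5.99%

With y = 0.1105:
  t   CF        PV=CF/(1+0.1105)^t    t·PV        t(t+1)·PV
  1         5.25         4.7276         4.7276           9.4552
  2         5.25         4.2572         8.5144          25.5431
  3       105.25        76.8540       230.5620         922.2479
  Σ                     85.8388       243.8039         957.2462
P = 85.8388; D_Mac = 2.84025 yrs; D_mod = 2.55764 yrs; C = 9.04280.
Duration effect: -2.55764 × (+0.0245) = -0.062662
Convexity effect: 0.5 × 9.04280 × (0.0245)² = +0.0027140
ΔP/P ≈ -0.062662 + 0.0027140 = -0.059948 = -5.9948%.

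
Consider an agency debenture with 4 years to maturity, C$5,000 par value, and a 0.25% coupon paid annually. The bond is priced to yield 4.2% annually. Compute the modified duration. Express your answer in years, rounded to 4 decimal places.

Periodic yield y = 0.042. First find Macaulay duration:
  t   CF        PV=CF/(1+0.042)^t    t·PV
  1        12.50        11.9962        11.9962
  2        12.50        11.5126        23.0253
  3        12.50        11.0486        33.1458
  4     5,012.50     4,251.9046    17,007.6183
  Σ                  4,286.4620    17,075.7855
P = 4,286.4620; Macaulay duration = 17,075.7855 / 4,286.4620 = 3.98365 years.
Modified duration = D_Mac / (1 + y) = 3.98365 / 1.042 = 3.82309 years.

3.8231 years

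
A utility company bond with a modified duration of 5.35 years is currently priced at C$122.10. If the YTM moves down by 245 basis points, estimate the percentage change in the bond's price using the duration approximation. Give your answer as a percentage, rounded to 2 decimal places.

+13.11%

Duration approximation: ΔP/P ≈ -D_mod · Δy = -5.35 × (-0.0245) = +0.131075.
As a percentage: +13.1075%.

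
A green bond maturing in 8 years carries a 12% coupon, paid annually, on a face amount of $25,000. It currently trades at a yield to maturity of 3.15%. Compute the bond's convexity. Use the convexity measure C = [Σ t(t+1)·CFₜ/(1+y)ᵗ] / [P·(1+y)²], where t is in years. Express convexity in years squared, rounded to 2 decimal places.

46.45

With y = 0.0315:
  t   CF        PV=CF/(1+0.0315)^t    t·PV        t(t+1)·PV
  1     3,000.00     2,908.3858     2,908.3858       5,816.7717
  2     3,000.00     2,819.5694     5,639.1388      16,917.4165
  3     3,000.00     2,733.4653     8,200.3958      32,801.5830
  4     3,000.00     2,649.9906    10,599.9622      52,999.8110
  5     3,000.00     2,569.0650    12,845.3250      77,071.9501
  6     3,000.00     2,490.6108    14,943.6646     104,605.6521
  7     3,000.00     2,414.5524    16,901.8666     135,214.9325
  8    28,000.00    21,847.6220   174,780.9759   1,573,028.7829
  Σ                 40,433.2612   246,819.7147   1,998,456.8998
P = 40,433.2612.
Convexity = Σ t(t+1)·PV / [P·(1+y)²] = 1,998,456.8998 / (40,433.2612 × 1.063992) = 46.45340.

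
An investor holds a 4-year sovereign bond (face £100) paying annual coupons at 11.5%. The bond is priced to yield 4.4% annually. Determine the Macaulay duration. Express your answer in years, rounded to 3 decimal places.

3.488 years

Periodic yield y = 0.044. Discount each cash flow and weight by its year:
  t   CF        PV=CF/(1+0.044)^t    t·PV
  1        11.50        11.0153        11.0153
  2        11.50        10.5511        21.1022
  3        11.50        10.1064        30.3192
  4       111.50        93.8583       375.4334
  Σ                    125.5311       437.8700
Price P = Σ PV = 125.5311.
Macaulay duration = Σ(t·PV) / P = 437.8700 / 125.5311 = 3.48814 years.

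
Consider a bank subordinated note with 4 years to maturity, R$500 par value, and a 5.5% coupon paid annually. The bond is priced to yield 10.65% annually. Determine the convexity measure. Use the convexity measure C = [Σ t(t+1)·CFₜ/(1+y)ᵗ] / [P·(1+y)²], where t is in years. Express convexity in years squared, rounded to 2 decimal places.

With y = 0.1065:
  t   CF        PV=CF/(1+0.1065)^t    t·PV        t(t+1)·PV
  1        27.50        24.8531        24.8531          49.7063
  2        27.50        22.4610        44.9221         134.7662
  3        27.50        20.2992        60.8975         243.5901
  4       527.50       351.8980     1,407.5920       7,037.9599
  Σ                    419.5114     1,538.2647       7,466.0225
P = 419.5114.
Convexity = Σ t(t+1)·PV / [P·(1+y)²] = 7,466.0225 / (419.5114 × 1.224342) = 14.53593.

14.54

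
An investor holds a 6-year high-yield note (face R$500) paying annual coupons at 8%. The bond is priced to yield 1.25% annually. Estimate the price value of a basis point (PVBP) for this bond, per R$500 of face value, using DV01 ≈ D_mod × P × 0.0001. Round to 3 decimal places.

Periodic yield y = 0.0125.
  t   CF        PV=CF/(1+0.0125)^t    t·PV
  1        40.00        39.5062        39.5062
  2        40.00        39.0184        78.0369
  3        40.00        38.5367       115.6102
  4        40.00        38.0610       152.2439
  5        40.00        37.5911       187.9554
  6       540.00       501.2144     3,007.2866
  Σ                    693.9278     3,580.6392
P = 693.9278; D_Mac = 5.15996 yrs; D_mod = 5.09626 yrs.
DV01 ≈ 5.09626 × 693.9278 × 0.0001 = 0.353643.

R$0.354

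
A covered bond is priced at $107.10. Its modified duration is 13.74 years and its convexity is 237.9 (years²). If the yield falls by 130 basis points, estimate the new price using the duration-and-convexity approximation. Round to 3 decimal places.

Duration effect: -D_mod·Δy = -13.74 × (-0.013) = +0.178620
Convexity effect: ½·C·(Δy)² = 0.5 × 237.9 × (-0.013)² = +0.02010255
ΔP/P ≈ +0.178620 + 0.02010255 = +0.19872255
New price ≈ 107.10 × (1 + 0.19872255) = 128.383185105.

$128.383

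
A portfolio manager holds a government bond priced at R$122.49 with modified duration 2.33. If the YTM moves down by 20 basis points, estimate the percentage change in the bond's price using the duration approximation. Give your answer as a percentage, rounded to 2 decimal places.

Duration approximation: ΔP/P ≈ -D_mod · Δy = -2.33 × (-0.002) = +0.004660.
As a percentage: +0.4660%.

+0.47%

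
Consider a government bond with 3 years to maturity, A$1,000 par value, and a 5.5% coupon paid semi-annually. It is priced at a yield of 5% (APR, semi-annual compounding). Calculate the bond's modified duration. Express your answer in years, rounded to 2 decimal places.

Periodic yield y = 0.025. First find Macaulay duration:
  t   CF        PV=CF/(1+0.025)^t    t·PV
  1        27.50        26.8293        26.8293
  2        27.50        26.1749        52.3498
  3        27.50        25.5365        76.6095
  4        27.50        24.9136        99.6546
  5        27.50        24.3060       121.5300
  6     1,027.50       886.0100     5,316.0602
  Σ                  1,013.7703     5,693.0332
P = 1,013.7703; Macaulay duration = 5,693.0332 / 1,013.7703 = 5.61570 half-year periods = 2.80785 years.
Modified duration = D_Mac / (1 + y) = 2.80785 / 1.025 = 2.73937 years.

2.74 years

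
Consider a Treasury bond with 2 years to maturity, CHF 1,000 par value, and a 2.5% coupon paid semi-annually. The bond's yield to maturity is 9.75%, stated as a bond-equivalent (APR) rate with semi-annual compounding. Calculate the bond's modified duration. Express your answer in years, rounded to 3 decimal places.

Periodic yield y = 0.04875. First find Macaulay duration:
  t   CF        PV=CF/(1+0.04875)^t    t·PV
  1        12.50        11.9190        11.9190
  2        12.50        11.3649        22.7298
  3        12.50        10.8366        32.5099
  4     1,012.50       836.9647     3,347.8588
  Σ                    871.0852     3,415.0174
P = 871.0852; Macaulay duration = 3,415.0174 / 871.0852 = 3.92042 half-year periods = 1.96021 years.
Modified duration = D_Mac / (1 + y) = 1.96021 / 1.04875 = 1.86909 years.

1.869 years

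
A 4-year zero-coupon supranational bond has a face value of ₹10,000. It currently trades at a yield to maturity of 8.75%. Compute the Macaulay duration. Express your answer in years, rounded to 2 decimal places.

4.00 years

A zero-coupon bond has a single cash flow at maturity, so its Macaulay duration equals its maturity: 4 years.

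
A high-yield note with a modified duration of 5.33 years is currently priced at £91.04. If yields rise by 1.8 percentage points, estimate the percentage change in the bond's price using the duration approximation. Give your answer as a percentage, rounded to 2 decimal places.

Duration approximation: ΔP/P ≈ -D_mod · Δy = -5.33 × (+0.018) = -0.095940.
As a percentage: -9.5940%.

-9.59%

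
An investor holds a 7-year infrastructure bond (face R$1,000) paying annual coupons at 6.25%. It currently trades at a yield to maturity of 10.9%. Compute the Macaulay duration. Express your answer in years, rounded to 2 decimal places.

Periodic yield y = 0.109. Discount each cash flow and weight by its year:
  t   CF        PV=CF/(1+0.109)^t    t·PV
  1        62.50        56.3571        56.3571
  2        62.50        50.8179       101.6358
  3        62.50        45.8232       137.4696
  4        62.50        41.3194       165.2775
  5        62.50        37.2582       186.2912
  6        62.50        33.5962       201.5775
  7     1,062.50       515.0011     3,605.0074
  Σ                    780.1731     4,453.6161
Price P = Σ PV = 780.1731.
Macaulay duration = Σ(t·PV) / P = 4,453.6161 / 780.1731 = 5.70850 years.

5.71 years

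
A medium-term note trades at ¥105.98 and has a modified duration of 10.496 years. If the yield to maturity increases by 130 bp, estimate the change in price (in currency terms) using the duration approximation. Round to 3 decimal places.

-¥14.461

Duration approximation: ΔP/P ≈ -D_mod · Δy = -10.496 × (+0.013) = -0.136448.
ΔP ≈ 105.98 × (-0.136448) = -14.46075904.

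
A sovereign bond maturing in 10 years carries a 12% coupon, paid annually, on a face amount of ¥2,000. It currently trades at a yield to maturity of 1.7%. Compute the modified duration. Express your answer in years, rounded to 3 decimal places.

Periodic yield y = 0.017. First find Macaulay duration:
  t   CF        PV=CF/(1+0.017)^t    t·PV
  1       240.00       235.9882       235.9882
  2       240.00       232.0435       464.0869
  3       240.00       228.1647       684.4940
  4       240.00       224.3507       897.4028
  5       240.00       220.6005     1,103.0025
  6       240.00       216.9130     1,301.4778
  7       240.00       213.2871     1,493.0096
  8       240.00       209.7218     1,677.7746
  9       240.00       206.2161     1,855.9453
  10    2,240.00     1,892.5113    18,925.1133
  Σ                  3,879.7969    28,638.2951
P = 3,879.7969; Macaulay duration = 28,638.2951 / 3,879.7969 = 7.38139 years.
Modified duration = D_Mac / (1 + y) = 7.38139 / 1.017 = 7.25800 years.

7.258 years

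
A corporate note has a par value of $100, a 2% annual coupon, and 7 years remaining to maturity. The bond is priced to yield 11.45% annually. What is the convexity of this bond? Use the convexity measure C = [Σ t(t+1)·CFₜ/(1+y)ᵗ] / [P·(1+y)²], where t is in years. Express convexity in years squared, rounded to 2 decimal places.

With y = 0.1145:
  t   CF        PV=CF/(1+0.1145)^t    t·PV        t(t+1)·PV
  1         2.00         1.7945         1.7945           3.5891
  2         2.00         1.6102         3.2203           9.6610
  3         2.00         1.4447         4.3342          17.3369
  4         2.00         1.2963         5.1852          25.9262
  5         2.00         1.1631         5.8157          34.8940
  6         2.00         1.0436         6.2618          43.8328
  7       102.00        47.7573       334.3010       2,674.4082
  Σ                     56.1098       360.9128       2,809.6481
P = 56.1098.
Convexity = Σ t(t+1)·PV / [P·(1+y)²] = 2,809.6481 / (56.1098 × 1.242110) = 40.31374.

40.31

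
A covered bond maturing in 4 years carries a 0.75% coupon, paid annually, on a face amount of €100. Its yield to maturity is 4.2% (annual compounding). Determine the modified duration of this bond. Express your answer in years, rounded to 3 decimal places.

Periodic yield y = 0.042. First find Macaulay duration:
  t   CF        PV=CF/(1+0.042)^t    t·PV
  1         0.75         0.7198         0.7198
  2         0.75         0.6908         1.3815
  3         0.75         0.6629         1.9887
  4       100.75        85.4622       341.8489
  Σ                     87.5357       345.9389
P = 87.5357; Macaulay duration = 345.9389 / 87.5357 = 3.95198 years.
Modified duration = D_Mac / (1 + y) = 3.95198 / 1.042 = 3.79268 years.

3.793 years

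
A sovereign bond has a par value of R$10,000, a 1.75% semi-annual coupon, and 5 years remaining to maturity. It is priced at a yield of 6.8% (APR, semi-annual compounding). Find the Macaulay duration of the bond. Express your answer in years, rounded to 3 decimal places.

Periodic yield y = 0.034. Discount each cash flow and weight by its period:
  t   CF        PV=CF/(1+0.034)^t    t·PV
  1        87.50        84.6228        84.6228
  2        87.50        81.8403       163.6805
  3        87.50        79.1492       237.4475
  4        87.50        76.5466       306.1864
  5        87.50        74.0296       370.1480
  6        87.50        71.5954       429.5721
  7        87.50        69.2412       484.6881
  8        87.50        66.9644       535.7149
  9        87.50        64.7624       582.8620
  10   10,087.50     7,220.6810    72,206.8102
  Σ                  7,889.4328    75,401.7325
Price P = Σ PV = 7,889.4328.
Macaulay duration = Σ(t·PV) / P = 75,401.7325 / 7,889.4328 = 9.55731 half-year periods.
In years: 9.55731 / 2 = 4.77865 years.

4.779 years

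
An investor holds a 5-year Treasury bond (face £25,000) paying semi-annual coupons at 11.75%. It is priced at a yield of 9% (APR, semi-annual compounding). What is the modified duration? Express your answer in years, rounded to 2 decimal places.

Periodic yield y = 0.045. First find Macaulay duration:
  t   CF        PV=CF/(1+0.045)^t    t·PV
  1     1,468.75     1,405.5024     1,405.5024
  2     1,468.75     1,344.9784     2,689.9567
  3     1,468.75     1,287.0606     3,861.1819
  4     1,468.75     1,231.6370     4,926.5479
  5     1,468.75     1,178.6000     5,892.9999
  6     1,468.75     1,127.8469     6,767.0812
  7     1,468.75     1,079.2793     7,554.9551
  8     1,468.75     1,032.8032     8,262.4252
  9     1,468.75       988.3284     8,894.9554
  10   26,468.75    17,043.9608   170,439.6083
  Σ                 27,719.9969   220,695.2141
P = 27,719.9969; Macaulay duration = 220,695.2141 / 27,719.9969 = 7.96159 half-year periods = 3.98079 years.
Modified duration = D_Mac / (1 + y) = 3.98079 / 1.045 = 3.80937 years.

3.81 years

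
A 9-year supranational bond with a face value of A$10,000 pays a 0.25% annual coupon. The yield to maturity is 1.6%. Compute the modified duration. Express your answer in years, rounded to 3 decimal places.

Periodic yield y = 0.016. First find Macaulay duration:
  t   CF        PV=CF/(1+0.016)^t    t·PV
  1        25.00        24.6063        24.6063
  2        25.00        24.2188        48.4376
  3        25.00        23.8374        71.5122
  4        25.00        23.4620        93.8480
  5        25.00        23.0925       115.4626
  6        25.00        22.7289       136.3732
  7        25.00        22.3709       156.5965
  8        25.00        22.0186       176.1491
  9    10,025.00     8,690.4249    78,213.8239
  Σ                  8,876.7603    79,036.8094
P = 8,876.7603; Macaulay duration = 79,036.8094 / 8,876.7603 = 8.90379 years.
Modified duration = D_Mac / (1 + y) = 8.90379 / 1.016 = 8.76357 years.

8.764 years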